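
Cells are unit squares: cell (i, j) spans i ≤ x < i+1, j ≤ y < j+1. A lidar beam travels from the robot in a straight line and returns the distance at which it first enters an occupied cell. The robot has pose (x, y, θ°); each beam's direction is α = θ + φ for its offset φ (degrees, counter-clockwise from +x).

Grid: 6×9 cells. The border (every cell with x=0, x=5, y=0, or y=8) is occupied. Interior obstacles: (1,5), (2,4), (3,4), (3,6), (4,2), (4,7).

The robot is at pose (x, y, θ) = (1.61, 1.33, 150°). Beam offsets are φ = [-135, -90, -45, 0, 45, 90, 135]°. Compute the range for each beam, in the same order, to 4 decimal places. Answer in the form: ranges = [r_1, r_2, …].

beam 1: φ=-135°, α=15°
  dir = (cos 15°, sin 15°) = (0.9659, 0.2588); from cell (1,1)
  next x-line at t=0.4038, next y-line at t=2.5887; Δt_x=1.0353, Δt_y=3.8637
    x: enter (2,1) at t=0.4038
    x: enter (3,1) at t=1.4390
    x: enter (4,1) at t=2.4743
    y: enter (4,2) at t=2.5887 ← occupied
  → r_1 = 2.5887
beam 2: φ=-90°, α=60°
  dir = (cos 60°, sin 60°) = (0.5000, 0.8660); from cell (1,1)
  next x-line at t=0.7800, next y-line at t=0.7736; Δt_x=2.0000, Δt_y=1.1547
    y: enter (1,2) at t=0.7736
    x: enter (2,2) at t=0.7800
    y: enter (2,3) at t=1.9283
    x: enter (3,3) at t=2.7800
    y: enter (3,4) at t=3.0831 ← occupied
  → r_2 = 3.0831
beam 3: φ=-45°, α=105°
  dir = (cos 105°, sin 105°) = (-0.2588, 0.9659); from cell (1,1)
  next x-line at t=2.3569, next y-line at t=0.6936; Δt_x=3.8637, Δt_y=1.0353
    y: enter (1,2) at t=0.6936
    y: enter (1,3) at t=1.7289
    x: enter (0,3) at t=2.3569 ← occupied
  → r_3 = 2.3569
beam 4: φ=0°, α=150°
  dir = (cos 150°, sin 150°) = (-0.8660, 0.5000); from cell (1,1)
  next x-line at t=0.7044, next y-line at t=1.3400; Δt_x=1.1547, Δt_y=2.0000
    x: enter (0,1) at t=0.7044 ← occupied
  → r_4 = 0.7044
beam 5: φ=45°, α=195°
  dir = (cos 195°, sin 195°) = (-0.9659, -0.2588); from cell (1,1)
  next x-line at t=0.6315, next y-line at t=1.2750; Δt_x=1.0353, Δt_y=3.8637
    x: enter (0,1) at t=0.6315 ← occupied
  → r_5 = 0.6315
beam 6: φ=90°, α=240°
  dir = (cos 240°, sin 240°) = (-0.5000, -0.8660); from cell (1,1)
  next x-line at t=1.2200, next y-line at t=0.3811; Δt_x=2.0000, Δt_y=1.1547
    y: enter (1,0) at t=0.3811 ← occupied
  → r_6 = 0.3811
beam 7: φ=135°, α=285°
  dir = (cos 285°, sin 285°) = (0.2588, -0.9659); from cell (1,1)
  next x-line at t=1.5068, next y-line at t=0.3416; Δt_x=3.8637, Δt_y=1.0353
    y: enter (1,0) at t=0.3416 ← occupied
  → r_7 = 0.3416

ranges = [2.5887, 3.0831, 2.3569, 0.7044, 0.6315, 0.3811, 0.3416]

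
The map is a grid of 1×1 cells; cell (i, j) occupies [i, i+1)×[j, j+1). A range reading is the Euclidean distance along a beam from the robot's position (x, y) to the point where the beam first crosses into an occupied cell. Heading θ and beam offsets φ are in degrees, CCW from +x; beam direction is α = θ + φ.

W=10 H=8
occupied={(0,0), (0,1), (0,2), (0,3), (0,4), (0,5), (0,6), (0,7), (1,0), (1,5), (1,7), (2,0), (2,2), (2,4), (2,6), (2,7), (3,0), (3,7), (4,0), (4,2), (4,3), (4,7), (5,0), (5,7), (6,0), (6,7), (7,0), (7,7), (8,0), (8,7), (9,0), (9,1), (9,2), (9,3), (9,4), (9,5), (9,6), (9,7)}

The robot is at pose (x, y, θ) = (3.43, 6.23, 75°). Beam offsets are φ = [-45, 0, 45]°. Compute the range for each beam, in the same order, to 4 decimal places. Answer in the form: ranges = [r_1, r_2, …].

ranges = [1.5400, 0.7972, 0.8600]

beam 1: φ=-45°, α=30°
  direction (0.8660, 0.5000); cell (3,6); t to first gridline: x 0.6582, y 1.5400 (then +1.1547 / +2.0000)
    (4,6) via x @ 0.6582
    (4,7) via y @ 1.5400  # hit
  → r_1 = 1.5400
beam 2: φ=0°, α=75°
  direction (0.2588, 0.9659); cell (3,6); t to first gridline: x 2.2023, y 0.7972 (then +3.8637 / +1.0353)
    (3,7) via y @ 0.7972  # hit
  → r_2 = 0.7972
beam 3: φ=45°, α=120°
  direction (-0.5000, 0.8660); cell (3,6); t to first gridline: x 0.8600, y 0.8891 (then +2.0000 / +1.1547)
    (2,6) via x @ 0.8600  # hit
  → r_3 = 0.8600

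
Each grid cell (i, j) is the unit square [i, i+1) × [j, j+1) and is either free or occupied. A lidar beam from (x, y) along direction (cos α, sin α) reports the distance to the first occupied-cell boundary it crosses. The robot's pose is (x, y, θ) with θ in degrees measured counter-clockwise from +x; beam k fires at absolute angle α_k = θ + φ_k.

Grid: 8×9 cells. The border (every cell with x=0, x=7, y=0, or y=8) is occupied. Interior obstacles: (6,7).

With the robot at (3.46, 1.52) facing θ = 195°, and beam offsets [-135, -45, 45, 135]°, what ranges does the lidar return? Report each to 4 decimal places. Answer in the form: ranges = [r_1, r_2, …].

ranges = [6.3278, 2.8406, 0.6004, 1.0400]

beam 1: φ=-135°, α=60°
  d=(0.5000,0.8660)  start (3,1)  tX=1.0800 tY=0.5543  stride 1/|dx|=2.0000 1/|dy|=1.1547
    cross y-line → (3,2), t=0.5543
    cross x-line → (4,2), t=1.0800
    cross y-line → (4,3), t=1.7090
    cross y-line → (4,4), t=2.8637
    cross x-line → (5,4), t=3.0800
    cross y-line → (5,5), t=4.0184
    cross x-line → (6,5), t=5.0800
    cross y-line → (6,6), t=5.1731
    cross y-line → (6,7), t=6.3278 (wall)
  → r_1 = 6.3278
beam 2: φ=-45°, α=150°
  d=(-0.8660,0.5000)  start (3,1)  tX=0.5312 tY=0.9600  stride 1/|dx|=1.1547 1/|dy|=2.0000
    cross x-line → (2,1), t=0.5312
    cross y-line → (2,2), t=0.9600
    cross x-line → (1,2), t=1.6859
    cross x-line → (0,2), t=2.8406 (wall)
  → r_2 = 2.8406
beam 3: φ=45°, α=240°
  d=(-0.5000,-0.8660)  start (3,1)  tX=0.9200 tY=0.6004  stride 1/|dx|=2.0000 1/|dy|=1.1547
    cross y-line → (3,0), t=0.6004 (wall)
  → r_3 = 0.6004
beam 4: φ=135°, α=330°
  d=(0.8660,-0.5000)  start (3,1)  tX=0.6235 tY=1.0400  stride 1/|dx|=1.1547 1/|dy|=2.0000
    cross x-line → (4,1), t=0.6235
    cross y-line → (4,0), t=1.0400 (wall)
  → r_4 = 1.0400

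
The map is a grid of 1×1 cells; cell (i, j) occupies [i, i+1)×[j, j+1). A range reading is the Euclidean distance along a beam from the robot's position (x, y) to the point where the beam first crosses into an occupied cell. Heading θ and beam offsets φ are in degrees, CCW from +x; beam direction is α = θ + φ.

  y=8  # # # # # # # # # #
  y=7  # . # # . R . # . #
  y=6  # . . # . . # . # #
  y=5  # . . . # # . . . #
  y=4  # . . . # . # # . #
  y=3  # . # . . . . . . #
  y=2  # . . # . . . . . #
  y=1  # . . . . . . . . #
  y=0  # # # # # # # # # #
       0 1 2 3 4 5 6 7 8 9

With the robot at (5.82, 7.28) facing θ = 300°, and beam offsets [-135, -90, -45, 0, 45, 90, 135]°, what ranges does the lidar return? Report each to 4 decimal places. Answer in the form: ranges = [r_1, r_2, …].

beam 1: φ=-135°, α=165°
  dir = (cos 165°, sin 165°) = (-0.9659, 0.2588); from cell (5,7)
  next x-line at t=0.8489, next y-line at t=2.7819; Δt_x=1.0353, Δt_y=3.8637
    x: enter (4,7) at t=0.8489
    x: enter (3,7) at t=1.8842 ← occupied
  → r_1 = 1.8842
beam 2: φ=-90°, α=210°
  dir = (cos 210°, sin 210°) = (-0.8660, -0.5000); from cell (5,7)
  next x-line at t=0.9469, next y-line at t=0.5600; Δt_x=1.1547, Δt_y=2.0000
    y: enter (5,6) at t=0.5600
    x: enter (4,6) at t=0.9469
    x: enter (3,6) at t=2.1016 ← occupied
  → r_2 = 2.1016
beam 3: φ=-45°, α=255°
  dir = (cos 255°, sin 255°) = (-0.2588, -0.9659); from cell (5,7)
  next x-line at t=3.1682, next y-line at t=0.2899; Δt_x=3.8637, Δt_y=1.0353
    y: enter (5,6) at t=0.2899
    y: enter (5,5) at t=1.3252 ← occupied
  → r_3 = 1.3252
beam 4: φ=0°, α=300°
  dir = (cos 300°, sin 300°) = (0.5000, -0.8660); from cell (5,7)
  next x-line at t=0.3600, next y-line at t=0.3233; Δt_x=2.0000, Δt_y=1.1547
    y: enter (5,6) at t=0.3233
    x: enter (6,6) at t=0.3600 ← occupied
  → r_4 = 0.3600
beam 5: φ=45°, α=345°
  dir = (cos 345°, sin 345°) = (0.9659, -0.2588); from cell (5,7)
  next x-line at t=0.1863, next y-line at t=1.0818; Δt_x=1.0353, Δt_y=3.8637
    x: enter (6,7) at t=0.1863
    y: enter (6,6) at t=1.0818 ← occupied
  → r_5 = 1.0818
beam 6: φ=90°, α=30°
  dir = (cos 30°, sin 30°) = (0.8660, 0.5000); from cell (5,7)
  next x-line at t=0.2078, next y-line at t=1.4400; Δt_x=1.1547, Δt_y=2.0000
    x: enter (6,7) at t=0.2078
    x: enter (7,7) at t=1.3625 ← occupied
  → r_6 = 1.3625
beam 7: φ=135°, α=75°
  dir = (cos 75°, sin 75°) = (0.2588, 0.9659); from cell (5,7)
  next x-line at t=0.6955, next y-line at t=0.7454; Δt_x=3.8637, Δt_y=1.0353
    x: enter (6,7) at t=0.6955
    y: enter (6,8) at t=0.7454 ← occupied
  → r_7 = 0.7454

ranges = [1.8842, 2.1016, 1.3252, 0.3600, 1.0818, 1.3625, 0.7454]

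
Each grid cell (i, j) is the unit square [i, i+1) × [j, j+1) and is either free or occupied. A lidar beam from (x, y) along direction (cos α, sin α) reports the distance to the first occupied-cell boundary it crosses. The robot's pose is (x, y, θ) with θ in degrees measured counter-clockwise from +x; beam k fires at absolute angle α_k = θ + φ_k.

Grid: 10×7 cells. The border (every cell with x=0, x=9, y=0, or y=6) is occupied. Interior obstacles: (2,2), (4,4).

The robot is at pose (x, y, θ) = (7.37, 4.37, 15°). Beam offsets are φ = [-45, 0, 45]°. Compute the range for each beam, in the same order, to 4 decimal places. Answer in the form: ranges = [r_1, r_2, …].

beam 1: φ=-45°, α=330°
  direction (0.8660, -0.5000); cell (7,4); t to first gridline: x 0.7275, y 0.7400 (then +1.1547 / +2.0000)
    (8,4) via x @ 0.7275
    (8,3) via y @ 0.7400
    (9,3) via x @ 1.8822  # hit
  → r_1 = 1.8822
beam 2: φ=0°, α=15°
  direction (0.9659, 0.2588); cell (7,4); t to first gridline: x 0.6522, y 2.4341 (then +1.0353 / +3.8637)
    (8,4) via x @ 0.6522
    (9,4) via x @ 1.6875  # hit
  → r_2 = 1.6875
beam 3: φ=45°, α=60°
  direction (0.5000, 0.8660); cell (7,4); t to first gridline: x 1.2600, y 0.7275 (then +2.0000 / +1.1547)
    (7,5) via y @ 0.7275
    (8,5) via x @ 1.2600
    (8,6) via y @ 1.8822  # hit
  → r_3 = 1.8822

ranges = [1.8822, 1.6875, 1.8822]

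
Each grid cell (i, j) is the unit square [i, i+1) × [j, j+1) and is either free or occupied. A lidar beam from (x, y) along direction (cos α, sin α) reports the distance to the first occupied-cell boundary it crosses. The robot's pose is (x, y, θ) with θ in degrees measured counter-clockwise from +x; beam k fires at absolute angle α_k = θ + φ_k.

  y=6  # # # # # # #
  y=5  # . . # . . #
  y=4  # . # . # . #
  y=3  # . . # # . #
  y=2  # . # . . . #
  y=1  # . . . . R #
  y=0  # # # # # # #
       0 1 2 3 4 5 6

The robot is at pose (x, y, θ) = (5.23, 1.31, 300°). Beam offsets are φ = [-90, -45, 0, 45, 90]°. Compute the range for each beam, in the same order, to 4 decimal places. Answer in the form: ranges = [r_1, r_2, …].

beam 1: φ=-90°, α=210°
  dir = (cos 210°, sin 210°) = (-0.8660, -0.5000); from cell (5,1)
  next x-line at t=0.2656, next y-line at t=0.6200; Δt_x=1.1547, Δt_y=2.0000
    x: enter (4,1) at t=0.2656
    y: enter (4,0) at t=0.6200 ← occupied
  → r_1 = 0.6200
beam 2: φ=-45°, α=255°
  dir = (cos 255°, sin 255°) = (-0.2588, -0.9659); from cell (5,1)
  next x-line at t=0.8887, next y-line at t=0.3209; Δt_x=3.8637, Δt_y=1.0353
    y: enter (5,0) at t=0.3209 ← occupied
  → r_2 = 0.3209
beam 3: φ=0°, α=300°
  dir = (cos 300°, sin 300°) = (0.5000, -0.8660); from cell (5,1)
  next x-line at t=1.5400, next y-line at t=0.3580; Δt_x=2.0000, Δt_y=1.1547
    y: enter (5,0) at t=0.3580 ← occupied
  → r_3 = 0.3580
beam 4: φ=45°, α=345°
  dir = (cos 345°, sin 345°) = (0.9659, -0.2588); from cell (5,1)
  next x-line at t=0.7972, next y-line at t=1.1977; Δt_x=1.0353, Δt_y=3.8637
    x: enter (6,1) at t=0.7972 ← occupied
  → r_4 = 0.7972
beam 5: φ=90°, α=30°
  dir = (cos 30°, sin 30°) = (0.8660, 0.5000); from cell (5,1)
  next x-line at t=0.8891, next y-line at t=1.3800; Δt_x=1.1547, Δt_y=2.0000
    x: enter (6,1) at t=0.8891 ← occupied
  → r_5 = 0.8891

ranges = [0.6200, 0.3209, 0.3580, 0.7972, 0.8891]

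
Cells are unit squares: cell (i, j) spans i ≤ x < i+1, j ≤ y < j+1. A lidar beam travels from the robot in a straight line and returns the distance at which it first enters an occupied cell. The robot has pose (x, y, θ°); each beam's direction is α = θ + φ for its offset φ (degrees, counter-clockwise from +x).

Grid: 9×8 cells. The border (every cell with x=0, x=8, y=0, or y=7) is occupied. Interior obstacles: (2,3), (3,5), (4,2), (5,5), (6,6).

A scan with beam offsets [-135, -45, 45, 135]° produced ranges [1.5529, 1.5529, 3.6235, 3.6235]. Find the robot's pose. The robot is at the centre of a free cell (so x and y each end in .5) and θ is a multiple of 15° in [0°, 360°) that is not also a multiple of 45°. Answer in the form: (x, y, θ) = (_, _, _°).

(x, y, θ) = (6.5, 4.5, 150°)

Candidates: 37 free-cell centres × 16 headings = 592 poses. Raycast each; keep the one whose scan matches to 4 dp.
  (2.5, 2.5, 240°): beam 1 = 0.5176 ≠ 1.5529 ✗
  (4.5, 4.5, 120°): beam 1 = 3.6235 ≠ 1.5529 ✗
  (6.5, 4.5, 15°): beam 1 = 4.0415 ≠ 1.5529 ✗
  …
  (6.5, 4.5, 150°): r_1=1.5529, r_2=1.5529, r_3=3.6235, r_4=3.6235 — all match ✓
Only this pose fits every beam.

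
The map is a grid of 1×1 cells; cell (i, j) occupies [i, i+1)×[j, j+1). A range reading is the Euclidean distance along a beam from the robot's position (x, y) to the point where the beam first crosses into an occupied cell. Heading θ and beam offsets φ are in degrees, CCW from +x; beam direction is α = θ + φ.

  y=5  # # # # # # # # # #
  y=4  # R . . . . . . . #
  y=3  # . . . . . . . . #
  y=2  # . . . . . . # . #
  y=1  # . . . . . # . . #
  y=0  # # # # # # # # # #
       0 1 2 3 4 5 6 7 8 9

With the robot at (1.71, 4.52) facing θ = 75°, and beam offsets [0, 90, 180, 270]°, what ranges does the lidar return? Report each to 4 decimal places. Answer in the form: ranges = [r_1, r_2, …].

ranges = [0.4969, 0.7350, 2.7432, 5.8728]

beam 1: φ=0°, α=75°
  d=(0.2588,0.9659)  start (1,4)  tX=1.1205 tY=0.4969  stride 1/|dx|=3.8637 1/|dy|=1.0353
    cross y-line → (1,5), t=0.4969 (wall)
  → r_1 = 0.4969
beam 2: φ=90°, α=165°
  d=(-0.9659,0.2588)  start (1,4)  tX=0.7350 tY=1.8546  stride 1/|dx|=1.0353 1/|dy|=3.8637
    cross x-line → (0,4), t=0.7350 (wall)
  → r_2 = 0.7350
beam 3: φ=180°, α=255°
  d=(-0.2588,-0.9659)  start (1,4)  tX=2.7432 tY=0.5383  stride 1/|dx|=3.8637 1/|dy|=1.0353
    cross y-line → (1,3), t=0.5383
    cross y-line → (1,2), t=1.5736
    cross y-line → (1,1), t=2.6089
    cross x-line → (0,1), t=2.7432 (wall)
  → r_3 = 2.7432
beam 4: φ=270°, α=345°
  d=(0.9659,-0.2588)  start (1,4)  tX=0.3002 tY=2.0091  stride 1/|dx|=1.0353 1/|dy|=3.8637
    cross x-line → (2,4), t=0.3002
    cross x-line → (3,4), t=1.3355
    cross y-line → (3,3), t=2.0091
    cross x-line → (4,3), t=2.3708
    cross x-line → (5,3), t=3.4061
    cross x-line → (6,3), t=4.4413
    cross x-line → (7,3), t=5.4766
    cross y-line → (7,2), t=5.8728 (wall)
  → r_4 = 5.8728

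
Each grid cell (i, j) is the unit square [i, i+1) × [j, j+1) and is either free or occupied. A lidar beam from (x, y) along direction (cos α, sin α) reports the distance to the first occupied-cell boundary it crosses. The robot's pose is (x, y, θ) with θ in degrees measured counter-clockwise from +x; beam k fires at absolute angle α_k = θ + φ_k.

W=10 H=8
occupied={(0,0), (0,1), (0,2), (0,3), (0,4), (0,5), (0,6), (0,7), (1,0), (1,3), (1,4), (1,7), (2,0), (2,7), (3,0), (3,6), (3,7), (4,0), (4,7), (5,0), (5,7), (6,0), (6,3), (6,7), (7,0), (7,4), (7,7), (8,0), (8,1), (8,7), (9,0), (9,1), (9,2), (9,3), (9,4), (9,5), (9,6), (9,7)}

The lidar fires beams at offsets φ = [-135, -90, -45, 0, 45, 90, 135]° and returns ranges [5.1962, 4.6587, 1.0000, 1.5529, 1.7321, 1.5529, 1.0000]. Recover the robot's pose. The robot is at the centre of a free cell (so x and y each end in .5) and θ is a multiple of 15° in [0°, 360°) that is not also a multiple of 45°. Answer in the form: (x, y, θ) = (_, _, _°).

Candidates: 42 free-cell centres × 16 headings = 672 poses. Raycast each; keep the one whose scan matches to 4 dp.
  (7.5, 3.5, 300°): beam 1 = 0.5176 ≠ 5.1962 ✗
  (3.5, 1.5, 15°): beam 1 = 0.5774 ≠ 5.1962 ✗
  (3.5, 5.5, 120°): beam 1 = 3.6235 ≠ 5.1962 ✗
  (7.5, 6.5, 210°): beam 1 = 0.5176 ≠ 5.1962 ✗
  …
  (2.5, 5.5, 75°): r_1=5.1962, r_2=4.6587, r_3=1.0000, r_4=1.5529, r_5=1.7321, r_6=1.5529, r_7=1.0000 — all match ✓
No second candidate reproduces the full scan.

(x, y, θ) = (2.5, 5.5, 75°)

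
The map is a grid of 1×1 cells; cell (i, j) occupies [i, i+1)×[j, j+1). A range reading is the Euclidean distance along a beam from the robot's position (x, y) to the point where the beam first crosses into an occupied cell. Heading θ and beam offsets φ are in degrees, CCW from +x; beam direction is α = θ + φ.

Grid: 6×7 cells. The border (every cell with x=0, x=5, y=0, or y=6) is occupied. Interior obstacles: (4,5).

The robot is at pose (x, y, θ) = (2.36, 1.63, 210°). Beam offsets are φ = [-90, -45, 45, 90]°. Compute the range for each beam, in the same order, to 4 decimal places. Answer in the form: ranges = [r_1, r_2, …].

ranges = [2.7200, 1.4080, 0.6522, 0.7275]

beam 1: φ=-90°, α=120°
  cosα=-0.5000 sinα=0.8660 | (2,1) | tMaxX 0.7200 tMaxY 0.4272 | tΔX 2.0000 tΔY 1.1547
    t=0.4272 [y] (2,2)
    t=0.7200 [x] (1,2)
    t=1.5819 [y] (1,3)
    t=2.7200 [x] (0,3) — stop
  → r_1 = 2.7200
beam 2: φ=-45°, α=165°
  cosα=-0.9659 sinα=0.2588 | (2,1) | tMaxX 0.3727 tMaxY 1.4296 | tΔX 1.0353 tΔY 3.8637
    t=0.3727 [x] (1,1)
    t=1.4080 [x] (0,1) — stop
  → r_2 = 1.4080
beam 3: φ=45°, α=255°
  cosα=-0.2588 sinα=-0.9659 | (2,1) | tMaxX 1.3909 tMaxY 0.6522 | tΔX 3.8637 tΔY 1.0353
    t=0.6522 [y] (2,0) — stop
  → r_3 = 0.6522
beam 4: φ=90°, α=300°
  cosα=0.5000 sinα=-0.8660 | (2,1) | tMaxX 1.2800 tMaxY 0.7275 | tΔX 2.0000 tΔY 1.1547
    t=0.7275 [y] (2,0) — stop
  → r_4 = 0.7275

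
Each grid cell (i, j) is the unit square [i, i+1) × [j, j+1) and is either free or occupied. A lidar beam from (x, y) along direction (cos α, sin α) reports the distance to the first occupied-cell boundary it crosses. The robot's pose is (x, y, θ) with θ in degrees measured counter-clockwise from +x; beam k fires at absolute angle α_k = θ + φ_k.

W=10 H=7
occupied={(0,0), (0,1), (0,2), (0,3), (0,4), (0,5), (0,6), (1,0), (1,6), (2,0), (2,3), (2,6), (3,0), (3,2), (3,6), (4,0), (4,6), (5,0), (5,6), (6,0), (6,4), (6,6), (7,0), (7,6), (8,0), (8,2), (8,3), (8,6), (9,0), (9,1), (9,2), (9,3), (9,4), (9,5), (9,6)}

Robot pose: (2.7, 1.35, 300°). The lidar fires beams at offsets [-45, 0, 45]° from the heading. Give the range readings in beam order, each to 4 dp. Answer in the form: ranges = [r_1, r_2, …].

ranges = [0.3623, 0.4041, 1.3523]

beam 1: φ=-45°, α=255°
  direction (-0.2588, -0.9659); cell (2,1); t to first gridline: x 2.7046, y 0.3623 (then +3.8637 / +1.0353)
    (2,0) via y @ 0.3623  # hit
  → r_1 = 0.3623
beam 2: φ=0°, α=300°
  direction (0.5000, -0.8660); cell (2,1); t to first gridline: x 0.6000, y 0.4041 (then +2.0000 / +1.1547)
    (2,0) via y @ 0.4041  # hit
  → r_2 = 0.4041
beam 3: φ=45°, α=345°
  direction (0.9659, -0.2588); cell (2,1); t to first gridline: x 0.3106, y 1.3523 (then +1.0353 / +3.8637)
    (3,1) via x @ 0.3106
    (4,1) via x @ 1.3459
    (4,0) via y @ 1.3523  # hit
  → r_3 = 1.3523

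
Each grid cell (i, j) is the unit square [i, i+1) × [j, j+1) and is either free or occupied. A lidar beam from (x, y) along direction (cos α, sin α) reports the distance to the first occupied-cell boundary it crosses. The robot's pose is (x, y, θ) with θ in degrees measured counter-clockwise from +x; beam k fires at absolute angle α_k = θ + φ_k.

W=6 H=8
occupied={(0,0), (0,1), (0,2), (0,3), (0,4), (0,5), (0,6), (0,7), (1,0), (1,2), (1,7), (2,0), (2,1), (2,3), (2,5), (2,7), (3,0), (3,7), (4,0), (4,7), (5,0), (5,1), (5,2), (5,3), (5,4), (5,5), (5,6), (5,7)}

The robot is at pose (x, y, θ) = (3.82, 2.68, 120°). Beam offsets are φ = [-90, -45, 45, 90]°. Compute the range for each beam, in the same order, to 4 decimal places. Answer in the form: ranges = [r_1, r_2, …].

beam 1: φ=-90°, α=30°
  d=(0.8660,0.5000)  start (3,2)  tX=0.2078 tY=0.6400  stride 1/|dx|=1.1547 1/|dy|=2.0000
    cross x-line → (4,2), t=0.2078
    cross y-line → (4,3), t=0.6400
    cross x-line → (5,3), t=1.3625 (wall)
  → r_1 = 1.3625
beam 2: φ=-45°, α=75°
  d=(0.2588,0.9659)  start (3,2)  tX=0.6955 tY=0.3313  stride 1/|dx|=3.8637 1/|dy|=1.0353
    cross y-line → (3,3), t=0.3313
    cross x-line → (4,3), t=0.6955
    cross y-line → (4,4), t=1.3666
    cross y-line → (4,5), t=2.4018
    cross y-line → (4,6), t=3.4371
    cross y-line → (4,7), t=4.4724 (wall)
  → r_2 = 4.4724
beam 3: φ=45°, α=165°
  d=(-0.9659,0.2588)  start (3,2)  tX=0.8489 tY=1.2364  stride 1/|dx|=1.0353 1/|dy|=3.8637
    cross x-line → (2,2), t=0.8489
    cross y-line → (2,3), t=1.2364 (wall)
  → r_3 = 1.2364
beam 4: φ=90°, α=210°
  d=(-0.8660,-0.5000)  start (3,2)  tX=0.9469 tY=1.3600  stride 1/|dx|=1.1547 1/|dy|=2.0000
    cross x-line → (2,2), t=0.9469
    cross y-line → (2,1), t=1.3600 (wall)
  → r_4 = 1.3600

ranges = [1.3625, 4.4724, 1.2364, 1.3600]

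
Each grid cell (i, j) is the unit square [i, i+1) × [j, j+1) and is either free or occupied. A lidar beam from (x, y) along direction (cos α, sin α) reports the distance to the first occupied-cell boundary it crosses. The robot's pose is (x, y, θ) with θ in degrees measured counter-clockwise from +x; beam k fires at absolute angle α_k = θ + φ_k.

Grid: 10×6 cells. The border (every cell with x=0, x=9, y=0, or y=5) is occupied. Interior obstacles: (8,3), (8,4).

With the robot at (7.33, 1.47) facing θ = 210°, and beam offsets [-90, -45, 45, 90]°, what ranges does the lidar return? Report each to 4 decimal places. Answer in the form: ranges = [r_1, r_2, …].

ranges = [4.0761, 6.5533, 0.4866, 0.5427]

beam 1: φ=-90°, α=120°
  direction (-0.5000, 0.8660); cell (7,1); t to first gridline: x 0.6600, y 0.6120 (then +2.0000 / +1.1547)
    (7,2) via y @ 0.6120
    (6,2) via x @ 0.6600
    (6,3) via y @ 1.7667
    (5,3) via x @ 2.6600
    (5,4) via y @ 2.9214
    (5,5) via y @ 4.0761  # hit
  → r_1 = 4.0761
beam 2: φ=-45°, α=165°
  direction (-0.9659, 0.2588); cell (7,1); t to first gridline: x 0.3416, y 2.0478 (then +1.0353 / +3.8637)
    (6,1) via x @ 0.3416
    (5,1) via x @ 1.3769
    (5,2) via y @ 2.0478
    (4,2) via x @ 2.4122
    (3,2) via x @ 3.4475
    (2,2) via x @ 4.4827
    (1,2) via x @ 5.5180
    (1,3) via y @ 5.9115
    (0,3) via x @ 6.5533  # hit
  → r_2 = 6.5533
beam 3: φ=45°, α=255°
  direction (-0.2588, -0.9659); cell (7,1); t to first gridline: x 1.2750, y 0.4866 (then +3.8637 / +1.0353)
    (7,0) via y @ 0.4866  # hit
  → r_3 = 0.4866
beam 4: φ=90°, α=300°
  direction (0.5000, -0.8660); cell (7,1); t to first gridline: x 1.3400, y 0.5427 (then +2.0000 / +1.1547)
    (7,0) via y @ 0.5427  # hit
  → r_4 = 0.5427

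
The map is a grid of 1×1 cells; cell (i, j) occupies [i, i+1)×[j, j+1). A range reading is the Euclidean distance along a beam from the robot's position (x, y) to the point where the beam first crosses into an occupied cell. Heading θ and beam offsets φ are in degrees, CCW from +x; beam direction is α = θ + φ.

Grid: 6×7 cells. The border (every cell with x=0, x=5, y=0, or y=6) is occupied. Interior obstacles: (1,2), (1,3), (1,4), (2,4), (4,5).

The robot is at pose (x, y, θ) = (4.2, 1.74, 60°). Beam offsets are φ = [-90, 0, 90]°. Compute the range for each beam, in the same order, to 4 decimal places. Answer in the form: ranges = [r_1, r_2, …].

beam 1: φ=-90°, α=330°
  direction (0.8660, -0.5000); cell (4,1); t to first gridline: x 0.9238, y 1.4800 (then +1.1547 / +2.0000)
    (5,1) via x @ 0.9238  # hit
  → r_1 = 0.9238
beam 2: φ=0°, α=60°
  direction (0.5000, 0.8660); cell (4,1); t to first gridline: x 1.6000, y 0.3002 (then +2.0000 / +1.1547)
    (4,2) via y @ 0.3002
    (4,3) via y @ 1.4549
    (5,3) via x @ 1.6000  # hit
  → r_2 = 1.6000
beam 3: φ=90°, α=150°
  direction (-0.8660, 0.5000); cell (4,1); t to first gridline: x 0.2309, y 0.5200 (then +1.1547 / +2.0000)
    (3,1) via x @ 0.2309
    (3,2) via y @ 0.5200
    (2,2) via x @ 1.3856
    (2,3) via y @ 2.5200
    (1,3) via x @ 2.5403  # hit
  → r_3 = 2.5403

ranges = [0.9238, 1.6000, 2.5403]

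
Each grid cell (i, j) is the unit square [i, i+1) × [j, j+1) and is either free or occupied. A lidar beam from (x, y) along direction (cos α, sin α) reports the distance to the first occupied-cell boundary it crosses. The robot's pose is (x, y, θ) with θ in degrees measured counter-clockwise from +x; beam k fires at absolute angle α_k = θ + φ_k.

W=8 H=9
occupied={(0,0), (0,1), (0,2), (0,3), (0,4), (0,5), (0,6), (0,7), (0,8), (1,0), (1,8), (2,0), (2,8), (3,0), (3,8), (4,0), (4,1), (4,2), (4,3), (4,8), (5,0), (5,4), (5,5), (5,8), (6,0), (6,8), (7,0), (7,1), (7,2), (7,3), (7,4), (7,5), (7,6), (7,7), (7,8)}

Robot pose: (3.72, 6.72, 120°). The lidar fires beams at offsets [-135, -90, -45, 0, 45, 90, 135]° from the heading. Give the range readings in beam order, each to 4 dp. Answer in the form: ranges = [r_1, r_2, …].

ranges = [3.3957, 2.5600, 1.3252, 1.4780, 2.8160, 3.1408, 5.9218]

beam 1: φ=-135°, α=345°
  cosα=0.9659 sinα=-0.2588 | (3,6) | tMaxX 0.2899 tMaxY 2.7819 | tΔX 1.0353 tΔY 3.8637
    t=0.2899 [x] (4,6)
    t=1.3252 [x] (5,6)
    t=2.3604 [x] (6,6)
    t=2.7819 [y] (6,5)
    t=3.3957 [x] (7,5) — stop
  → r_1 = 3.3957
beam 2: φ=-90°, α=30°
  cosα=0.8660 sinα=0.5000 | (3,6) | tMaxX 0.3233 tMaxY 0.5600 | tΔX 1.1547 tΔY 2.0000
    t=0.3233 [x] (4,6)
    t=0.5600 [y] (4,7)
    t=1.4780 [x] (5,7)
    t=2.5600 [y] (5,8) — stop
  → r_2 = 2.5600
beam 3: φ=-45°, α=75°
  cosα=0.2588 sinα=0.9659 | (3,6) | tMaxX 1.0818 tMaxY 0.2899 | tΔX 3.8637 tΔY 1.0353
    t=0.2899 [y] (3,7)
    t=1.0818 [x] (4,7)
    t=1.3252 [y] (4,8) — stop
  → r_3 = 1.3252
beam 4: φ=0°, α=120°
  cosα=-0.5000 sinα=0.8660 | (3,6) | tMaxX 1.4400 tMaxY 0.3233 | tΔX 2.0000 tΔY 1.1547
    t=0.3233 [y] (3,7)
    t=1.4400 [x] (2,7)
    t=1.4780 [y] (2,8) — stop
  → r_4 = 1.4780
beam 5: φ=45°, α=165°
  cosα=-0.9659 sinα=0.2588 | (3,6) | tMaxX 0.7454 tMaxY 1.0818 | tΔX 1.0353 tΔY 3.8637
    t=0.7454 [x] (2,6)
    t=1.0818 [y] (2,7)
    t=1.7807 [x] (1,7)
    t=2.8160 [x] (0,7) — stop
  → r_5 = 2.8160
beam 6: φ=90°, α=210°
  cosα=-0.8660 sinα=-0.5000 | (3,6) | tMaxX 0.8314 tMaxY 1.4400 | tΔX 1.1547 tΔY 2.0000
    t=0.8314 [x] (2,6)
    t=1.4400 [y] (2,5)
    t=1.9861 [x] (1,5)
    t=3.1408 [x] (0,5) — stop
  → r_6 = 3.1408
beam 7: φ=135°, α=255°
  cosα=-0.2588 sinα=-0.9659 | (3,6) | tMaxX 2.7819 tMaxY 0.7454 | tΔX 3.8637 tΔY 1.0353
    t=0.7454 [y] (3,5)
    t=1.7807 [y] (3,4)
    t=2.7819 [x] (2,4)
    t=2.8160 [y] (2,3)
    t=3.8512 [y] (2,2)
    t=4.8865 [y] (2,1)
    t=5.9218 [y] (2,0) — stop
  → r_7 = 5.9218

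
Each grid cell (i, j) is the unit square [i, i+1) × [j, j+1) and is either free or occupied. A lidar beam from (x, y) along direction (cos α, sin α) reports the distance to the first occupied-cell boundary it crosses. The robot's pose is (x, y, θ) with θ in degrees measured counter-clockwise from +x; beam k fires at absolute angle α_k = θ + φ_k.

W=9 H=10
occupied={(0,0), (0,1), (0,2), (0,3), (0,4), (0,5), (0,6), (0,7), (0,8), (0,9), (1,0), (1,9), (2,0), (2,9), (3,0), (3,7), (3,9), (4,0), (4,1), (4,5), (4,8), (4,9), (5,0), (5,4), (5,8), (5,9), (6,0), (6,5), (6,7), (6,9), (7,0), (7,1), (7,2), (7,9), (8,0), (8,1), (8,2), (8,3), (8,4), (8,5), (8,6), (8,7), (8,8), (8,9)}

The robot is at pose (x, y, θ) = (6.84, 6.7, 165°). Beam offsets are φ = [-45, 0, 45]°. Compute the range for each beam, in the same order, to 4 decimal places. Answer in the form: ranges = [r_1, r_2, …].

beam 1: φ=-45°, α=120°
  cosα=-0.5000 sinα=0.8660 | (6,6) | tMaxX 1.6800 tMaxY 0.3464 | tΔX 2.0000 tΔY 1.1547
    t=0.3464 [y] (6,7) — stop
  → r_1 = 0.3464
beam 2: φ=0°, α=165°
  cosα=-0.9659 sinα=0.2588 | (6,6) | tMaxX 0.8696 tMaxY 1.1591 | tΔX 1.0353 tΔY 3.8637
    t=0.8696 [x] (5,6)
    t=1.1591 [y] (5,7)
    t=1.9049 [x] (4,7)
    t=2.9402 [x] (3,7) — stop
  → r_2 = 2.9402
beam 3: φ=45°, α=210°
  cosα=-0.8660 sinα=-0.5000 | (6,6) | tMaxX 0.9699 tMaxY 1.4000 | tΔX 1.1547 tΔY 2.0000
    t=0.9699 [x] (5,6)
    t=1.4000 [y] (5,5)
    t=2.1246 [x] (4,5) — stop
  → r_3 = 2.1246

ranges = [0.3464, 2.9402, 2.1246]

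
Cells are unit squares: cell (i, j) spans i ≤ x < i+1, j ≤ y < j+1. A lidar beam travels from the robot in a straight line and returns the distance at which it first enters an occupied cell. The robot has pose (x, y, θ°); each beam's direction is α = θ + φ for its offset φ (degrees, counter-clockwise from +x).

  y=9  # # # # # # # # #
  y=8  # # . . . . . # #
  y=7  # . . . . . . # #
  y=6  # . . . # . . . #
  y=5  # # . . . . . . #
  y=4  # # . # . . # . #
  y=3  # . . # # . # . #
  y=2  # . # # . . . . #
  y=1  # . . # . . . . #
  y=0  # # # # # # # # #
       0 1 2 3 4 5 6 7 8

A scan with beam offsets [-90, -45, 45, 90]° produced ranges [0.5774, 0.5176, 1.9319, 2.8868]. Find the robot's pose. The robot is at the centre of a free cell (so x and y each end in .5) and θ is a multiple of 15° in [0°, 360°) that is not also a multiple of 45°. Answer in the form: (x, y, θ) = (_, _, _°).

The pose lattice has 42·16 = 672 candidates. Test each by forward raycasting.
  (7.5, 3.5, 165°): beam 1 = 1.9319 ≠ 0.5774 ✗
  (5.5, 5.5, 255°): beam 1 = 4.6587 ≠ 0.5774 ✗
  (2.5, 6.5, 75°): beam 1 = 1.5529 ≠ 0.5774 ✗
  (6.5, 5.5, 120°): beam 1 = 1.7321 ≠ 0.5774 ✗
  …
  (5.5, 6.5, 240°): r_1=0.5774, r_2=0.5176, r_3=1.9319, r_4=2.8868 — all match ✓
No second candidate reproduces the full scan.

(x, y, θ) = (5.5, 6.5, 240°)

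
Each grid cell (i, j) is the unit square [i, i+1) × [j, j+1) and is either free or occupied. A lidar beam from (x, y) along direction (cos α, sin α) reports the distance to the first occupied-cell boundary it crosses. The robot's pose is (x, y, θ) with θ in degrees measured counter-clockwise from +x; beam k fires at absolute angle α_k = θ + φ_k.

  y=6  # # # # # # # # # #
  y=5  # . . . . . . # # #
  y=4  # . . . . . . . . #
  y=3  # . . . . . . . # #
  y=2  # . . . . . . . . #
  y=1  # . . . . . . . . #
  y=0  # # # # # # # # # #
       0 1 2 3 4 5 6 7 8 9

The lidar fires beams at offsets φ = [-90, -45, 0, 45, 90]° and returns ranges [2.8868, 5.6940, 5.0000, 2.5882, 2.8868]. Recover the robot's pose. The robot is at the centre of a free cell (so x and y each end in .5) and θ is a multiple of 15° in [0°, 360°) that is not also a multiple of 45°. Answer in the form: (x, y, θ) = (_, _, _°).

The pose lattice has 37·16 = 592 candidates. Test each by forward raycasting.
  (1.5, 3.5, 345°): beam 1 = 1.9319 ≠ 2.8868 ✗
  (4.5, 5.5, 120°): beam 1 = 1.0000 ≠ 2.8868 ✗
  (2.5, 3.5, 240°): beam 1 = 1.7321 ≠ 2.8868 ✗
  (1.5, 5.5, 15°): beam 1 = 4.6587 ≠ 2.8868 ✗
  …
  (6.5, 3.5, 210°): r_1=2.8868, r_2=5.6940, r_3=5.0000, r_4=2.5882, r_5=2.8868 — all match ✓
Unique over the lattice → pose = (6.5, 3.5, 210°).

(x, y, θ) = (6.5, 3.5, 210°)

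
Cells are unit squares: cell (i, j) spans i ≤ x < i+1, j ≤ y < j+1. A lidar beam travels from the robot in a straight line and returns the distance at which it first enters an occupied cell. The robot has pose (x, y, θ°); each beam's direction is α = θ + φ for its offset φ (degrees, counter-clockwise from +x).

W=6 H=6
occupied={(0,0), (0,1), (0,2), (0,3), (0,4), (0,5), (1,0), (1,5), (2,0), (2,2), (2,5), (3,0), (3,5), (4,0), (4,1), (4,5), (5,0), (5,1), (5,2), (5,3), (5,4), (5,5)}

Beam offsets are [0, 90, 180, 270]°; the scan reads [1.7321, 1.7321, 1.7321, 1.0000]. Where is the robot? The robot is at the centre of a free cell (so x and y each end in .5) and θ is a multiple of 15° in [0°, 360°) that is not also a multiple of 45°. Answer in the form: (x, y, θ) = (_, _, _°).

(x, y, θ) = (3.5, 3.5, 300°)

Candidates: 14 free-cell centres × 16 headings = 224 poses. Raycast each; keep the one whose scan matches to 4 dp.
  (3.5, 2.5, 240°): beam 2 = 1.0000 ≠ 1.7321 ✗
  (4.5, 3.5, 285°): beam 1 = 1.5529 ≠ 1.7321 ✗
  (3.5, 3.5, 165°): beam 1 = 2.5882 ≠ 1.7321 ✗
  (1.5, 1.5, 210°): beam 1 = 0.5774 ≠ 1.7321 ✗
  (2.5, 1.5, 150°): beam 2 = 0.5774 ≠ 1.7321 ✗
  …
  (3.5, 3.5, 300°): r_1=1.7321, r_2=1.7321, r_3=1.7321, r_4=1.0000 — all match ✓
No second candidate reproduces the full scan.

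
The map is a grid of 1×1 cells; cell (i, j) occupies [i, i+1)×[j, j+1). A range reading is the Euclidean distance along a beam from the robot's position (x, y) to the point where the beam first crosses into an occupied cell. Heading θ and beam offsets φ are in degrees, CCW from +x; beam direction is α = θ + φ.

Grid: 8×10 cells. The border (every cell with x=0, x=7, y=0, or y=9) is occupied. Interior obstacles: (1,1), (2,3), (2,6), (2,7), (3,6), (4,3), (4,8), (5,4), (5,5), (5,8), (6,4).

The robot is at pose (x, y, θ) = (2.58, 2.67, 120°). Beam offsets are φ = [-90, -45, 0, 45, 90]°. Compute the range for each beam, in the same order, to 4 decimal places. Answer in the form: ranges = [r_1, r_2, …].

ranges = [1.6397, 0.3416, 0.3811, 1.6357, 1.3400]

beam 1: φ=-90°, α=30°
  dir = (cos 30°, sin 30°) = (0.8660, 0.5000); from cell (2,2)
  next x-line at t=0.4850, next y-line at t=0.6600; Δt_x=1.1547, Δt_y=2.0000
    x: enter (3,2) at t=0.4850
    y: enter (3,3) at t=0.6600
    x: enter (4,3) at t=1.6397 ← occupied
  → r_1 = 1.6397
beam 2: φ=-45°, α=75°
  dir = (cos 75°, sin 75°) = (0.2588, 0.9659); from cell (2,2)
  next x-line at t=1.6228, next y-line at t=0.3416; Δt_x=3.8637, Δt_y=1.0353
    y: enter (2,3) at t=0.3416 ← occupied
  → r_2 = 0.3416
beam 3: φ=0°, α=120°
  dir = (cos 120°, sin 120°) = (-0.5000, 0.8660); from cell (2,2)
  next x-line at t=1.1600, next y-line at t=0.3811; Δt_x=2.0000, Δt_y=1.1547
    y: enter (2,3) at t=0.3811 ← occupied
  → r_3 = 0.3811
beam 4: φ=45°, α=165°
  dir = (cos 165°, sin 165°) = (-0.9659, 0.2588); from cell (2,2)
  next x-line at t=0.6005, next y-line at t=1.2750; Δt_x=1.0353, Δt_y=3.8637
    x: enter (1,2) at t=0.6005
    y: enter (1,3) at t=1.2750
    x: enter (0,3) at t=1.6357 ← occupied
  → r_4 = 1.6357
beam 5: φ=90°, α=210°
  dir = (cos 210°, sin 210°) = (-0.8660, -0.5000); from cell (2,2)
  next x-line at t=0.6697, next y-line at t=1.3400; Δt_x=1.1547, Δt_y=2.0000
    x: enter (1,2) at t=0.6697
    y: enter (1,1) at t=1.3400 ← occupied
  → r_5 = 1.3400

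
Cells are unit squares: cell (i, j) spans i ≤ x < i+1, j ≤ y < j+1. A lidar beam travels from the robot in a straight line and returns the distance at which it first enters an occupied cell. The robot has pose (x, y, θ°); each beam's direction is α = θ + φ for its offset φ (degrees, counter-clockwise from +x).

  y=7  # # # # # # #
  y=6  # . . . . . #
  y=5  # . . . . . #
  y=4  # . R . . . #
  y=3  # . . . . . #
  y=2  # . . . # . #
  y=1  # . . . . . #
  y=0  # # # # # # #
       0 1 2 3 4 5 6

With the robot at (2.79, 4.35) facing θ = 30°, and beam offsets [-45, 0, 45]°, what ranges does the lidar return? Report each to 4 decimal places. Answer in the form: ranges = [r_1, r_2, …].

ranges = [3.3232, 3.7066, 2.7435]

beam 1: φ=-45°, α=345°
  dir = (cos 345°, sin 345°) = (0.9659, -0.2588); from cell (2,4)
  next x-line at t=0.2174, next y-line at t=1.3523; Δt_x=1.0353, Δt_y=3.8637
    x: enter (3,4) at t=0.2174
    x: enter (4,4) at t=1.2527
    y: enter (4,3) at t=1.3523
    x: enter (5,3) at t=2.2880
    x: enter (6,3) at t=3.3232 ← occupied
  → r_1 = 3.3232
beam 2: φ=0°, α=30°
  dir = (cos 30°, sin 30°) = (0.8660, 0.5000); from cell (2,4)
  next x-line at t=0.2425, next y-line at t=1.3000; Δt_x=1.1547, Δt_y=2.0000
    x: enter (3,4) at t=0.2425
    y: enter (3,5) at t=1.3000
    x: enter (4,5) at t=1.3972
    x: enter (5,5) at t=2.5519
    y: enter (5,6) at t=3.3000
    x: enter (6,6) at t=3.7066 ← occupied
  → r_2 = 3.7066
beam 3: φ=45°, α=75°
  dir = (cos 75°, sin 75°) = (0.2588, 0.9659); from cell (2,4)
  next x-line at t=0.8114, next y-line at t=0.6729; Δt_x=3.8637, Δt_y=1.0353
    y: enter (2,5) at t=0.6729
    x: enter (3,5) at t=0.8114
    y: enter (3,6) at t=1.7082
    y: enter (3,7) at t=2.7435 ← occupied
  → r_3 = 2.7435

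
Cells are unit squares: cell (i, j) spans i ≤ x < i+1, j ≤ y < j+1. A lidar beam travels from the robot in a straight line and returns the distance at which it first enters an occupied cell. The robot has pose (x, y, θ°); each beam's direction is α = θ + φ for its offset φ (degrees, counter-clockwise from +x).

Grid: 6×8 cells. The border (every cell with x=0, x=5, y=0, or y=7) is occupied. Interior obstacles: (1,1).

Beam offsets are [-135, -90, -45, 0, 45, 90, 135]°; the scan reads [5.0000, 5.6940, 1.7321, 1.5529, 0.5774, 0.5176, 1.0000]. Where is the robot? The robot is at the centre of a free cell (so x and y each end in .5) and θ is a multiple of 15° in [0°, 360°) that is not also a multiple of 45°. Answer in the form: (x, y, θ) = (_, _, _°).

The pose lattice has 23·16 = 368 candidates. Test each by forward raycasting.
  (4.5, 5.5, 345°): beam 1 = 4.0415 ≠ 5.0000 ✗
  (1.5, 3.5, 30°): beam 1 = 1.5529 ≠ 5.0000 ✗
  (2.5, 3.5, 60°): beam 1 = 2.5882 ≠ 5.0000 ✗
  …
  (3.5, 6.5, 15°): r_1=5.0000, r_2=5.6940, r_3=1.7321, r_4=1.5529, r_5=0.5774, r_6=0.5176, r_7=1.0000 — all match ✓
Unique over the lattice → pose = (3.5, 6.5, 15°).

(x, y, θ) = (3.5, 6.5, 15°)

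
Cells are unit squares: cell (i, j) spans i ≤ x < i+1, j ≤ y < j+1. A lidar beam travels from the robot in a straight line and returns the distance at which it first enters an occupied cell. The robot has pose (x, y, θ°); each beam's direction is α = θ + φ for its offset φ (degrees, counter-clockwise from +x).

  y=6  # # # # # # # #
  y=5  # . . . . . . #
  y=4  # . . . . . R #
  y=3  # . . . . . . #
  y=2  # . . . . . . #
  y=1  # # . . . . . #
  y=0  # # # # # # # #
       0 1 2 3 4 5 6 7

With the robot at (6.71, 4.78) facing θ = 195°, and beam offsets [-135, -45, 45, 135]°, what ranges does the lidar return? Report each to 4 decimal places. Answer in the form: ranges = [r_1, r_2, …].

ranges = [0.5800, 2.4400, 4.3648, 0.3349]

beam 1: φ=-135°, α=60°
  dir = (cos 60°, sin 60°) = (0.5000, 0.8660); from cell (6,4)
  next x-line at t=0.5800, next y-line at t=0.2540; Δt_x=2.0000, Δt_y=1.1547
    y: enter (6,5) at t=0.2540
    x: enter (7,5) at t=0.5800 ← occupied
  → r_1 = 0.5800
beam 2: φ=-45°, α=150°
  dir = (cos 150°, sin 150°) = (-0.8660, 0.5000); from cell (6,4)
  next x-line at t=0.8198, next y-line at t=0.4400; Δt_x=1.1547, Δt_y=2.0000
    y: enter (6,5) at t=0.4400
    x: enter (5,5) at t=0.8198
    x: enter (4,5) at t=1.9745
    y: enter (4,6) at t=2.4400 ← occupied
  → r_2 = 2.4400
beam 3: φ=45°, α=240°
  dir = (cos 240°, sin 240°) = (-0.5000, -0.8660); from cell (6,4)
  next x-line at t=1.4200, next y-line at t=0.9007; Δt_x=2.0000, Δt_y=1.1547
    y: enter (6,3) at t=0.9007
    x: enter (5,3) at t=1.4200
    y: enter (5,2) at t=2.0554
    y: enter (5,1) at t=3.2101
    x: enter (4,1) at t=3.4200
    y: enter (4,0) at t=4.3648 ← occupied
  → r_3 = 4.3648
beam 4: φ=135°, α=330°
  dir = (cos 330°, sin 330°) = (0.8660, -0.5000); from cell (6,4)
  next x-line at t=0.3349, next y-line at t=1.5600; Δt_x=1.1547, Δt_y=2.0000
    x: enter (7,4) at t=0.3349 ← occupied
  → r_4 = 0.3349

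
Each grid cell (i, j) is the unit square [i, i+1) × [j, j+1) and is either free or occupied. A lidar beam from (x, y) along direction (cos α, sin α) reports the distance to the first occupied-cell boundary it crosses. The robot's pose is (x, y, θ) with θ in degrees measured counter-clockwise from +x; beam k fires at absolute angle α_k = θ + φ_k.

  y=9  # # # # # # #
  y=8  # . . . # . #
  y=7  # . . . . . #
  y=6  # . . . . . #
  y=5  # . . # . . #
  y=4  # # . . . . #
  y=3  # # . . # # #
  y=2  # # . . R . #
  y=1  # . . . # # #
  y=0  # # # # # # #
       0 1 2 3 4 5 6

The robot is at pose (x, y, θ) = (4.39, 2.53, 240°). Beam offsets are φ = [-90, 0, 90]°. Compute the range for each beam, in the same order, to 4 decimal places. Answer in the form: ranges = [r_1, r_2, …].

beam 1: φ=-90°, α=150°
  direction (-0.8660, 0.5000); cell (4,2); t to first gridline: x 0.4503, y 0.9400 (then +1.1547 / +2.0000)
    (3,2) via x @ 0.4503
    (3,3) via y @ 0.9400
    (2,3) via x @ 1.6050
    (1,3) via x @ 2.7597  # hit
  → r_1 = 2.7597
beam 2: φ=0°, α=240°
  direction (-0.5000, -0.8660); cell (4,2); t to first gridline: x 0.7800, y 0.6120 (then +2.0000 / +1.1547)
    (4,1) via y @ 0.6120  # hit
  → r_2 = 0.6120
beam 3: φ=90°, α=330°
  direction (0.8660, -0.5000); cell (4,2); t to first gridline: x 0.7044, y 1.0600 (then +1.1547 / +2.0000)
    (5,2) via x @ 0.7044
    (5,1) via y @ 1.0600  # hit
  → r_3 = 1.0600

ranges = [2.7597, 0.6120, 1.0600]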